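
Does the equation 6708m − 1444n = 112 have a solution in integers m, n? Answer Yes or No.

Yes

gcd(6708, 1444): 6708 = 4·1444 + 932; 1444 = 1·932 + 512; 932 = 1·512 + 420; 512 = 1·420 + 92; 420 = 4·92 + 52; 92 = 1·52 + 40; 52 = 1·40 + 12; 40 = 3·12 + 4; 12 = 3·4 + 0 → 4
4 divides 112, so a solution exists.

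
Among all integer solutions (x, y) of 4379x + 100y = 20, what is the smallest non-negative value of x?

Reduce mod 100: 4379x ≡ 20 (mod 100). With g = gcd(4379, 100) = 1 dividing 20, divide through: 4379x ≡ 20 (mod 100).
Since gcd(4379, 100) = 1, x ≡ 20·(4379)⁻¹ ≡ 80 (mod 100). Smallest non-negative: 80.

80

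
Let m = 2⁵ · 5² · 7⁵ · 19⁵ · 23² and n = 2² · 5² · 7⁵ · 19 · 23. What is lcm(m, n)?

max exponent per prime: 2⁵ · 5² · 7⁵ · 19⁵ · 23² = 17611804821917600

17611804821917600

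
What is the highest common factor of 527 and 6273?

17

527 = 17 · 31
6273 = 3² · 17 · 41
Common: 17 = 17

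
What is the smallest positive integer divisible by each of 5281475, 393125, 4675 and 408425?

51643186808125

5281475 = 5² · 17³ · 43; 393125 = 5⁴ · 17 · 37; 4675 = 5² · 11 · 17; 408425 = 5² · 17 · 31²
lcm takes max exponent of each prime: 5⁴ · 11 · 17³ · 31² · 37 · 43 = 51643186808125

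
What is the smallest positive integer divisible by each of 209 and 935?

17765

gcd first: 935 = 4·209 + 99; 209 = 2·99 + 11; 99 = 9·11 + 0 → gcd = 11
lcm = 209·935/gcd = 195415/11 = 17765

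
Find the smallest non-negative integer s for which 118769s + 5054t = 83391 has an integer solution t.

1

Reduce mod 5054: 118769s ≡ 83391 (mod 5054). With g = gcd(118769, 5054) = 2527 dividing 83391, divide through: 47s ≡ 33 (mod 2).
Since gcd(47, 2) = 1, s ≡ 33·(47)⁻¹ ≡ 1 (mod 2). Smallest non-negative: 1.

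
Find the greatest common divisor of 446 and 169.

1

Euclid: 446 = 2·169 + 108; 169 = 1·108 + 61; 108 = 1·61 + 47; 61 = 1·47 + 14; 47 = 3·14 + 5; 14 = 2·5 + 4; 5 = 1·4 + 1; 4 = 4·1 + 0. Last nonzero remainder: 1.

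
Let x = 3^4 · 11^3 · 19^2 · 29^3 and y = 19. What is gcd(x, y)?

19

min exponent per shared prime: 19 = 19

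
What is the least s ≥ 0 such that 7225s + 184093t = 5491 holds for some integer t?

332

Reduce mod 184093: 7225s ≡ 5491 (mod 184093). With g = gcd(7225, 184093) = 289 dividing 5491, divide through: 25s ≡ 19 (mod 637).
Since gcd(25, 637) = 1, s ≡ 19·(25)⁻¹ ≡ 332 (mod 637). Smallest non-negative: 332.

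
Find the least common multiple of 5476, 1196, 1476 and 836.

126272064204

5476 = 2² · 37²; 1196 = 2² · 13 · 23; 1476 = 2² · 3² · 41; 836 = 2² · 11 · 19
lcm takes max exponent of each prime: 2² · 3² · 11 · 13 · 19 · 23 · 37² · 41 = 126272064204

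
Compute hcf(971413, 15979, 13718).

971413 = 19 · 29 · 41 · 43; 15979 = 19 · 29²; 13718 = 2 · 19³
gcd takes min exponent of each prime: 19 = 19

19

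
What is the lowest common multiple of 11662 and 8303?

gcd first: 11662 = 1·8303 + 3359; 8303 = 2·3359 + 1585; 3359 = 2·1585 + 189; 1585 = 8·189 + 73; 189 = 2·73 + 43; 73 = 1·43 + 30; 43 = 1·30 + 13; 30 = 2·13 + 4; 13 = 3·4 + 1; 4 = 4·1 + 0 → gcd = 1
lcm = 11662·8303/gcd = 96829586/1 = 96829586

96829586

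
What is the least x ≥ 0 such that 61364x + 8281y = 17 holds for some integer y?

Euclid: 61364 = 7·8281 + 3397; 8281 = 2·3397 + 1487; 3397 = 2·1487 + 423; 1487 = 3·423 + 218; 423 = 1·218 + 205; 218 = 1·205 + 13; 205 = 15·13 + 10; 13 = 1·10 + 3; 10 = 3·3 + 1; 3 = 3·1 + 0 → gcd = 1; 17 = 1·17.
Back-substitution yields 61364·(2545) + 8281·(-18859) = 1, so one solution is x = 2545·17 = 43265, y = -18859·17 = -320603.
Solutions in x differ by 8281/1 = 8281; the one in [0, 8281) is 43265 mod 8281 = 1860.

1860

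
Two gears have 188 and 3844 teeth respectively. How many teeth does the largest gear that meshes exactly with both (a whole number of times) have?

Euclid: 3844 = 20·188 + 84; 188 = 2·84 + 20; 84 = 4·20 + 4; 20 = 5·4 + 0. Last nonzero remainder: 4.

4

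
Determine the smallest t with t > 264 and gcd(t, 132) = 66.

330

Multiples of 66 above 264: 66·5, 66·6, … . Need the cofactor coprime to 132/66 = 2.
Checking s = 5, 6, … the first with gcd(s, 2) = 1 is s = 5, giving 330.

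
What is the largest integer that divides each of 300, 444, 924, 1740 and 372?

gcd(300, 444): 444 = 1·300 + 144; 300 = 2·144 + 12; 144 = 12·12 + 0 → 12
gcd(12, 924): 924 = 77·12 + 0 → 12
gcd(12, 1740): 1740 = 145·12 + 0 → 12
gcd(12, 372): 372 = 31·12 + 0 → 12

12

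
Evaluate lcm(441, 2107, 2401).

441 = 3² · 7²; 2107 = 7² · 43; 2401 = 7⁴
lcm takes max exponent of each prime: 3² · 7⁴ · 43 = 929187

929187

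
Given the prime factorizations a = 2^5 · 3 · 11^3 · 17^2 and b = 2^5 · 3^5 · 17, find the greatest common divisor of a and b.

1632

min exponent per shared prime: 2^5 · 3 · 17 = 1632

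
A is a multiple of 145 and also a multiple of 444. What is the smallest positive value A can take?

64380

gcd first: 444 = 3·145 + 9; 145 = 16·9 + 1; 9 = 9·1 + 0 → gcd = 1
lcm = 145·444/gcd = 64380/1 = 64380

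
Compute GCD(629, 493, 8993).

gcd(629, 493): 629 = 1·493 + 136; 493 = 3·136 + 85; 136 = 1·85 + 51; 85 = 1·51 + 34; 51 = 1·34 + 17; 34 = 2·17 + 0 → 17
gcd(17, 8993): 8993 = 529·17 + 0 → 17

17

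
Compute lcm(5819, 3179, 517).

79039477

5819 = 11 · 23²; 3179 = 11 · 17²; 517 = 11 · 47
lcm takes max exponent of each prime: 11 · 17² · 23² · 47 = 79039477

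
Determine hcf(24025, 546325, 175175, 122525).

25

24025 = 5² · 31²; 546325 = 5² · 13 · 41²; 175175 = 5² · 7² · 11 · 13; 122525 = 5² · 13² · 29
gcd takes min exponent of each prime: 5² = 25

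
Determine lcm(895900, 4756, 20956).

895900 = 2² · 5² · 17² · 31; 4756 = 2² · 29 · 41; 20956 = 2² · 13² · 31
lcm takes max exponent of each prime: 2² · 5² · 13² · 17² · 29 · 31 · 41 = 180023041900

180023041900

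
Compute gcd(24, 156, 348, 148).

gcd(24, 156): 156 = 6·24 + 12; 24 = 2·12 + 0 → 12
gcd(12, 348): 348 = 29·12 + 0 → 12
gcd(12, 148): 148 = 12·12 + 4; 12 = 3·4 + 0 → 4

4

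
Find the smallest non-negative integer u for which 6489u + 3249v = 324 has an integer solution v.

325

Euclid: 6489 = 1·3249 + 3240; 3249 = 1·3240 + 9; 3240 = 360·9 + 0 → gcd = 9; 324 = 9·36.
Back-substitution yields 6489·(-1) + 3249·(2) = 9, so one solution is u = -1·36 = -36, v = 2·36 = 72.
Solutions in u differ by 3249/9 = 361; the one in [0, 361) is -36 mod 361 = 325.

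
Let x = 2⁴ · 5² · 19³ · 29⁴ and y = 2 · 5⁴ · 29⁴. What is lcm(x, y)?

max exponent per prime: 2⁴ · 5⁴ · 19³ · 29⁴ = 48512403790000

48512403790000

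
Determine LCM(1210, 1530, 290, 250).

134219250

1210 = 2 · 5 · 11²; 1530 = 2 · 3² · 5 · 17; 290 = 2 · 5 · 29; 250 = 2 · 5³
lcm takes max exponent of each prime: 2 · 3² · 5³ · 11² · 17 · 29 = 134219250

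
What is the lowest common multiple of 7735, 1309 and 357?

255255

lcm(7735, 1309) = 7735·1309/gcd = 10125115/119 = 85085
lcm(85085, 357) = 85085·357/gcd = 30375345/119 = 255255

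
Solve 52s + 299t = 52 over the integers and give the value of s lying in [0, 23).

1

Reduce mod 299: 52s ≡ 52 (mod 299). With g = gcd(52, 299) = 13 dividing 52, divide through: 4s ≡ 4 (mod 23).
Since gcd(4, 23) = 1, s ≡ 4·(4)⁻¹ ≡ 1 (mod 23). Smallest non-negative: 1.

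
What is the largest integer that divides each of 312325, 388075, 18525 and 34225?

25

gcd(312325, 388075): 388075 = 1·312325 + 75750; 312325 = 4·75750 + 9325; 75750 = 8·9325 + 1150; 9325 = 8·1150 + 125; 1150 = 9·125 + 25; 125 = 5·25 + 0 → 25
gcd(25, 18525): 18525 = 741·25 + 0 → 25
gcd(25, 34225): 34225 = 1369·25 + 0 → 25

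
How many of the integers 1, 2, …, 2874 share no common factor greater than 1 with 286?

Prime factors of 286: 2, 11, 13. Count integers ≤ 2874 divisible by none of them.
By inclusion–exclusion: 2874 − ⌊2874/2⌋ − ⌊2874/11⌋ − ⌊2874/13⌋ + ⌊2874/22⌋ + ⌊2874/26⌋ + ⌊2874/143⌋ − ⌊2874/286⌋ = 1205.

1205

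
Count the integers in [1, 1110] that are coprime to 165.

Prime factors of 165: 3, 5, 11. Count integers ≤ 1110 divisible by none of them.
By inclusion–exclusion: 1110 − ⌊1110/3⌋ − ⌊1110/5⌋ − ⌊1110/11⌋ + ⌊1110/15⌋ + ⌊1110/33⌋ + ⌊1110/55⌋ − ⌊1110/165⌋ = 539.

539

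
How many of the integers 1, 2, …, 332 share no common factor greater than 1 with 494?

145

Prime factors of 494: 2, 13, 19. Count integers ≤ 332 divisible by none of them.
By inclusion–exclusion: 332 − ⌊332/2⌋ − ⌊332/13⌋ − ⌊332/19⌋ + ⌊332/26⌋ + ⌊332/38⌋ + ⌊332/247⌋ − ⌊332/494⌋ = 145.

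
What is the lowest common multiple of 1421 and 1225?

35525

gcd first: 1421 = 1·1225 + 196; 1225 = 6·196 + 49; 196 = 4·49 + 0 → gcd = 49
lcm = 1421·1225/gcd = 1740725/49 = 35525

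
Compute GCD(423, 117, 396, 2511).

gcd(423, 117): 423 = 3·117 + 72; 117 = 1·72 + 45; 72 = 1·45 + 27; 45 = 1·27 + 18; 27 = 1·18 + 9; 18 = 2·9 + 0 → 9
gcd(9, 396): 396 = 44·9 + 0 → 9
gcd(9, 2511): 2511 = 279·9 + 0 → 9

9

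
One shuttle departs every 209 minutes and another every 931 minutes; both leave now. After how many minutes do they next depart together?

gcd first: 931 = 4·209 + 95; 209 = 2·95 + 19; 95 = 5·19 + 0 → gcd = 19
lcm = 209·931/gcd = 194579/19 = 10241

10241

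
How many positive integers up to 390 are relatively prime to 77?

305

77 = 7·11. Inclusion–exclusion on these primes:
390 − ⌊390/7⌋ − ⌊390/11⌋ + ⌊390/77⌋ = 305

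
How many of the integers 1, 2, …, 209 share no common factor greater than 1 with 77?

163

Prime factors of 77: 7, 11. Count integers ≤ 209 divisible by none of them.
By inclusion–exclusion: 209 − ⌊209/7⌋ − ⌊209/11⌋ + ⌊209/77⌋ = 163.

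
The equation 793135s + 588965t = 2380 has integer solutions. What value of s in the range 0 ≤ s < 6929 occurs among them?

6404

Euclid: 793135 = 1·588965 + 204170; 588965 = 2·204170 + 180625; 204170 = 1·180625 + 23545; 180625 = 7·23545 + 15810; 23545 = 1·15810 + 7735; 15810 = 2·7735 + 340; 7735 = 22·340 + 255; 340 = 1·255 + 85; 255 = 3·85 + 0 → gcd = 85; 2380 = 85·28.
Back-substitution yields 793135·(-1751) + 588965·(2358) = 85, so one solution is s = -1751·28 = -49028, t = 2358·28 = 66024.
Solutions in s differ by 588965/85 = 6929; the one in [0, 6929) is -49028 mod 6929 = 6404.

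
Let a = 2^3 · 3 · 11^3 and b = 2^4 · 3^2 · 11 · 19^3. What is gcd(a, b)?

min exponent per shared prime: 2^3 · 3 · 11 = 264

264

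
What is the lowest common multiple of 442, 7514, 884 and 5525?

375700

442 = 2 · 13 · 17; 7514 = 2 · 13 · 17²; 884 = 2² · 13 · 17; 5525 = 5² · 13 · 17
lcm takes max exponent of each prime: 2² · 5² · 13 · 17² = 375700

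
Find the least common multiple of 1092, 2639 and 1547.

1092 = 2² · 3 · 7 · 13; 2639 = 7 · 13 · 29; 1547 = 7 · 13 · 17
lcm takes max exponent of each prime: 2² · 3 · 7 · 13 · 17 · 29 = 538356

538356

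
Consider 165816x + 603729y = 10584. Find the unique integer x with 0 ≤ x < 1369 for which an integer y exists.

670

Reduce mod 603729: 165816x ≡ 10584 (mod 603729). With g = gcd(165816, 603729) = 441 dividing 10584, divide through: 376x ≡ 24 (mod 1369).
Since gcd(376, 1369) = 1, x ≡ 24·(376)⁻¹ ≡ 670 (mod 1369). Smallest non-negative: 670.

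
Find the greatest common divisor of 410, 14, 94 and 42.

2

410 = 2 · 5 · 41; 14 = 2 · 7; 94 = 2 · 47; 42 = 2 · 3 · 7
gcd takes min exponent of each prime: 2 = 2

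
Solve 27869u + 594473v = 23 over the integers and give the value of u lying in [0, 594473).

443599

Reduce mod 594473: 27869u ≡ 23 (mod 594473). With g = gcd(27869, 594473) = 1 dividing 23, divide through: 27869u ≡ 23 (mod 594473).
Since gcd(27869, 594473) = 1, u ≡ 23·(27869)⁻¹ ≡ 443599 (mod 594473). Smallest non-negative: 443599.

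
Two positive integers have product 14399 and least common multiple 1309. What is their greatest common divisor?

gcd·lcm = product, so gcd = 14399/1309 = 11.

11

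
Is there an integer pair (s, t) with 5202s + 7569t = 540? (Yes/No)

Yes

By Bézout, 5202s + 7569t = 540 has integer solutions iff gcd(5202, 7569) | 540.
Euclid: 7569 = 1·5202 + 2367; 5202 = 2·2367 + 468; 2367 = 5·468 + 27; 468 = 17·27 + 9; 27 = 3·9 + 0. gcd = 9; 540 mod 9 = 0. Yes.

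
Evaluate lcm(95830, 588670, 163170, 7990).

207423172530

95830 = 2 · 5 · 7 · 37²; 588670 = 2 · 5 · 37² · 43; 163170 = 2 · 3² · 5 · 7² · 37; 7990 = 2 · 5 · 17 · 47
lcm takes max exponent of each prime: 2 · 3² · 5 · 7² · 17 · 37² · 43 · 47 = 207423172530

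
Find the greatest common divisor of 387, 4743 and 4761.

gcd(387, 4743): 4743 = 12·387 + 99; 387 = 3·99 + 90; 99 = 1·90 + 9; 90 = 10·9 + 0 → 9
gcd(9, 4761): 4761 = 529·9 + 0 → 9

9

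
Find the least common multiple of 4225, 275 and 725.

4225 = 5² · 13²; 275 = 5² · 11; 725 = 5² · 29
lcm takes max exponent of each prime: 5² · 11 · 13² · 29 = 1347775

1347775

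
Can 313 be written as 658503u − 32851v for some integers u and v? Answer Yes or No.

By Bézout, 658503u − 32851v = 313 has integer solutions iff gcd(658503, 32851) | 313.
Euclid: 658503 = 20·32851 + 1483; 32851 = 22·1483 + 225; 1483 = 6·225 + 133; 225 = 1·133 + 92; 133 = 1·92 + 41; 92 = 2·41 + 10; 41 = 4·10 + 1; 10 = 10·1 + 0. gcd = 1; 313 mod 1 = 0. Yes.

Yes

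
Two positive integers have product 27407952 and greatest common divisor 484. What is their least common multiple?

56628

Since gcd(p,q)·lcm(p,q) = pq, lcm = 27407952/484 = 56628.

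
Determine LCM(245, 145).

7105

245 = 5 · 7²; 145 = 5 · 29
max exponents: 5 · 7² · 29 = 7105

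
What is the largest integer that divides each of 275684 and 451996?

Euclid: 451996 = 1·275684 + 176312; 275684 = 1·176312 + 99372; 176312 = 1·99372 + 76940; 99372 = 1·76940 + 22432; 76940 = 3·22432 + 9644; 22432 = 2·9644 + 3144; 9644 = 3·3144 + 212; 3144 = 14·212 + 176; 212 = 1·176 + 36; 176 = 4·36 + 32; 36 = 1·32 + 4; 32 = 8·4 + 0. Last nonzero remainder: 4.

4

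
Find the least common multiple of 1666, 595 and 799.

391510

lcm(1666, 595) = 1666·595/gcd = 991270/119 = 8330
lcm(8330, 799) = 8330·799/gcd = 6655670/17 = 391510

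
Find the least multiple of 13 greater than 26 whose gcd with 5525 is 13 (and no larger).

5525 = 13·425. Any t with gcd(t, 5525) = 13 is a multiple of 13, say 13s, with s coprime to 425.
Need s > 26/13, so s ≥ 3. First s ≥ 3 with gcd(s, 425) = 1 is s = 3. Thus t = 13·3 = 39.

39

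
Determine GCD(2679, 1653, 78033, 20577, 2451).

57

2679 = 3 · 19 · 47; 1653 = 3 · 19 · 29; 78033 = 3 · 19 · 37²; 20577 = 3 · 19³; 2451 = 3 · 19 · 43
gcd takes min exponent of each prime: 3 · 19 = 57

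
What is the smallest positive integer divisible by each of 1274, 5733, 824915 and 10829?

252423990

lcm(1274, 5733) = 1274·5733/gcd = 7303842/637 = 11466
lcm(11466, 824915) = 11466·824915/gcd = 9458475390/637 = 14848470
lcm(14848470, 10829) = 14848470·10829/gcd = 160794081630/637 = 252423990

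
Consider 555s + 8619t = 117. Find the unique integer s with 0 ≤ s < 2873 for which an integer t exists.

Euclid: 8619 = 15·555 + 294; 555 = 1·294 + 261; 294 = 1·261 + 33; 261 = 7·33 + 30; 33 = 1·30 + 3; 30 = 10·3 + 0 → gcd = 3; 117 = 3·39.
Back-substitution yields 555·(-264) + 8619·(17) = 3, so one solution is s = -264·39 = -10296, t = 17·39 = 663.
Solutions in s differ by 8619/3 = 2873; the one in [0, 2873) is -10296 mod 2873 = 1196.

1196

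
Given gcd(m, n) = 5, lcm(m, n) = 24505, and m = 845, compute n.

145

m·n = gcd·lcm = 5·24505 = 122525, so n = 122525/845 = 145.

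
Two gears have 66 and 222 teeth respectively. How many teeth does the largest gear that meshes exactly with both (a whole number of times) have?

6

Euclid: 222 = 3·66 + 24; 66 = 2·24 + 18; 24 = 1·18 + 6; 18 = 3·6 + 0. Last nonzero remainder: 6.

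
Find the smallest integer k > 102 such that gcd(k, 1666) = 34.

136

gcd(k, 1666) = 34 forces 34 | k; write k = 34s. Then gcd(34s, 34·49) = 34·gcd(s, 49), so need gcd(s, 49) = 1.
34s > 102 gives s ≥ 4. The least s ≥ 4 coprime to 49 is 4, so k = 34·4 = 136.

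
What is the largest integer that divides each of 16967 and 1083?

361

16967 = 19² · 47
1083 = 3 · 19²
Common: 19² = 361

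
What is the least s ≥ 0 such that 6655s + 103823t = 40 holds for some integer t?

62169

Euclid: 103823 = 15·6655 + 3998; 6655 = 1·3998 + 2657; 3998 = 1·2657 + 1341; 2657 = 1·1341 + 1316; 1341 = 1·1316 + 25; 1316 = 52·25 + 16; 25 = 1·16 + 9; 16 = 1·9 + 7; 9 = 1·7 + 2; 7 = 3·2 + 1; 2 = 2·1 + 0 → gcd = 1; 40 = 1·40.
Back-substitution yields 6655·(45679) + 103823·(-2928) = 1, so one solution is s = 45679·40 = 1827160, t = -2928·40 = -117120.
Solutions in s differ by 103823/1 = 103823; the one in [0, 103823) is 1827160 mod 103823 = 62169.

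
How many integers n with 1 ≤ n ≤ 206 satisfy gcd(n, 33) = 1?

33 = 3·11. Inclusion–exclusion on these primes:
206 − ⌊206/3⌋ − ⌊206/11⌋ + ⌊206/33⌋ = 126

126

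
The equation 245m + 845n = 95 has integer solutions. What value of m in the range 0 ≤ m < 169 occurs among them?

Reduce mod 845: 245m ≡ 95 (mod 845). With g = gcd(245, 845) = 5 dividing 95, divide through: 49m ≡ 19 (mod 169).
Since gcd(49, 169) = 1, m ≡ 19·(49)⁻¹ ≡ 128 (mod 169). Smallest non-negative: 128.

128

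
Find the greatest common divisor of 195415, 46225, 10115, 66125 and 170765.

5

195415 = 5 · 11² · 17 · 19; 46225 = 5² · 43²; 10115 = 5 · 7 · 17²; 66125 = 5³ · 23²; 170765 = 5 · 7² · 17 · 41
gcd takes min exponent of each prime: 5 = 5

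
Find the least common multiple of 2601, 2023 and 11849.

lcm(2601, 2023) = 2601·2023/gcd = 5261823/289 = 18207
lcm(18207, 11849) = 18207·11849/gcd = 215734743/289 = 746487

746487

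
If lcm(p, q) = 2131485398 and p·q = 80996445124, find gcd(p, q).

38

gcd·lcm = product, so gcd = 80996445124/2131485398 = 38.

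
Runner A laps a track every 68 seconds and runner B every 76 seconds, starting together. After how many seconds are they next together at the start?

68 = 2² · 17; 76 = 2² · 19
max exponents: 2² · 17 · 19 = 1292

1292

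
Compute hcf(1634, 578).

2

Euclid: 1634 = 2·578 + 478; 578 = 1·478 + 100; 478 = 4·100 + 78; 100 = 1·78 + 22; 78 = 3·22 + 12; 22 = 1·12 + 10; 12 = 1·10 + 2; 10 = 5·2 + 0. Last nonzero remainder: 2.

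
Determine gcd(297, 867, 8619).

297 = 3³ · 11; 867 = 3 · 17²; 8619 = 3 · 13² · 17
gcd takes min exponent of each prime: 3 = 3

3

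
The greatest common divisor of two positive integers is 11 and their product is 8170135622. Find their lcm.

742739602

For any two positive integers, gcd × lcm equals their product. Hence lcm = 8170135622 / 11 = 742739602.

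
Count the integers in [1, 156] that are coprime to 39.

96

Prime factors of 39: 3, 13. Count integers ≤ 156 divisible by none of them.
By inclusion–exclusion: 156 − ⌊156/3⌋ − ⌊156/13⌋ + ⌊156/39⌋ = 96.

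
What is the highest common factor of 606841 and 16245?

361

Euclid: 606841 = 37·16245 + 5776; 16245 = 2·5776 + 4693; 5776 = 1·4693 + 1083; 4693 = 4·1083 + 361; 1083 = 3·361 + 0. Last nonzero remainder: 361.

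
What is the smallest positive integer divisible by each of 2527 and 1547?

558467

gcd first: 2527 = 1·1547 + 980; 1547 = 1·980 + 567; 980 = 1·567 + 413; 567 = 1·413 + 154; 413 = 2·154 + 105; 154 = 1·105 + 49; 105 = 2·49 + 7; 49 = 7·7 + 0 → gcd = 7
lcm = 2527·1547/gcd = 3909269/7 = 558467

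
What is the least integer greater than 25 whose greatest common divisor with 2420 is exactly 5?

gcd(m, 2420) = 5 forces 5 | m; write m = 5s. Then gcd(5s, 5·484) = 5·gcd(s, 484), so need gcd(s, 484) = 1.
5s > 25 gives s ≥ 6. The least s ≥ 6 coprime to 484 is 7, so m = 5·7 = 35.

35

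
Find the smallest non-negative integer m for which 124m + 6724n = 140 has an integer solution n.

1411

Reduce mod 6724: 124m ≡ 140 (mod 6724). With g = gcd(124, 6724) = 4 dividing 140, divide through: 31m ≡ 35 (mod 1681).
Since gcd(31, 1681) = 1, m ≡ 35·(31)⁻¹ ≡ 1411 (mod 1681). Smallest non-negative: 1411.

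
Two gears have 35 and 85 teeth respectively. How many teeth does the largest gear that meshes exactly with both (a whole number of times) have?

Euclid: 85 = 2·35 + 15; 35 = 2·15 + 5; 15 = 3·5 + 0. Last nonzero remainder: 5.

5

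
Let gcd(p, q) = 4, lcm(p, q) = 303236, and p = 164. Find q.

p·q = gcd·lcm = 4·303236 = 1212944, so q = 1212944/164 = 7396.

7396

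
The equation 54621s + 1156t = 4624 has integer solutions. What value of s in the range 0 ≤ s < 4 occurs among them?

Euclid: 54621 = 47·1156 + 289; 1156 = 4·289 + 0 → gcd = 289; 4624 = 289·16.
Back-substitution yields 54621·(1) + 1156·(-47) = 289, so one solution is s = 1·16 = 16, t = -47·16 = -752.
Solutions in s differ by 1156/289 = 4; the one in [0, 4) is 16 mod 4 = 0.

0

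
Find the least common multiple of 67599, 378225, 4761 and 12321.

55603917414675

67599 = 3² · 7 · 29 · 37; 378225 = 3² · 5² · 41²; 4761 = 3² · 23²; 12321 = 3² · 37²
lcm takes max exponent of each prime: 3² · 5² · 7 · 23² · 29 · 37² · 41² = 55603917414675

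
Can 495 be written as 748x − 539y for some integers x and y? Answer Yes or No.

gcd(748, 539): 748 = 1·539 + 209; 539 = 2·209 + 121; 209 = 1·121 + 88; 121 = 1·88 + 33; 88 = 2·33 + 22; 33 = 1·22 + 11; 22 = 2·11 + 0 → 11
11 divides 495, so a solution exists.

Yes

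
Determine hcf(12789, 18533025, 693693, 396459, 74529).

gcd(12789, 18533025): 18533025 = 1449·12789 + 1764; 12789 = 7·1764 + 441; 1764 = 4·441 + 0 → 441
gcd(441, 693693): 693693 = 1573·441 + 0 → 441
gcd(441, 396459): 396459 = 899·441 + 0 → 441
gcd(441, 74529): 74529 = 169·441 + 0 → 441

441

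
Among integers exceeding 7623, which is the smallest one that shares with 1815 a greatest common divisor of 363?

1815 = 363·5. Any a with gcd(a, 1815) = 363 is a multiple of 363, say 363s, with s coprime to 5.
Need s > 7623/363, so s ≥ 22. First s ≥ 22 with gcd(s, 5) = 1 is s = 22. Thus a = 363·22 = 7986.

7986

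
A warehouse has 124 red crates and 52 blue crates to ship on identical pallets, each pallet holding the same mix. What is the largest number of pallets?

124 = 2² · 31
52 = 2² · 13
Common: 2² = 4

4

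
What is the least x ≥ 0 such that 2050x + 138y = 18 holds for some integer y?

6

gcd(2050, 138) = 2 (Euclid: 2050 = 14·138 + 118; 138 = 1·118 + 20; 118 = 5·20 + 18; 20 = 1·18 + 2; 18 = 9·2 + 0), and 2 | 18.
Extended Euclid: 2050·(-7) + 138·(104) = 2. Scale by 9: x₀ = -63.
General solution x = x₀ + 69t; reducing mod 69 gives x = 6 (and y = -89).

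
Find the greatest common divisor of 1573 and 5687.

Euclid: 5687 = 3·1573 + 968; 1573 = 1·968 + 605; 968 = 1·605 + 363; 605 = 1·363 + 242; 363 = 1·242 + 121; 242 = 2·121 + 0. Last nonzero remainder: 121.

121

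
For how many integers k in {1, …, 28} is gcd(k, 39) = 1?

Prime factors of 39: 3, 13. Count integers ≤ 28 divisible by none of them.
By inclusion–exclusion: 28 − ⌊28/3⌋ − ⌊28/13⌋ + ⌊28/39⌋ = 17.

17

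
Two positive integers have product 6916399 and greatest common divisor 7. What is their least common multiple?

For any two positive integers, gcd × lcm equals their product. Hence lcm = 6916399 / 7 = 988057.

988057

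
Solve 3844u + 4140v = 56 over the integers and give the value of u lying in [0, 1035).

gcd(3844, 4140) = 4 (Euclid: 4140 = 1·3844 + 296; 3844 = 12·296 + 292; 296 = 1·292 + 4; 292 = 73·4 + 0), and 4 | 56.
Extended Euclid: 3844·(-14) + 4140·(13) = 4. Scale by 14: u₀ = -196.
General solution u = u₀ + 1035t; reducing mod 1035 gives u = 839 (and v = -779).

839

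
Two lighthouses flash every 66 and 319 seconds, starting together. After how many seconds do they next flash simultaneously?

1914

gcd first: 319 = 4·66 + 55; 66 = 1·55 + 11; 55 = 5·11 + 0 → gcd = 11
lcm = 66·319/gcd = 21054/11 = 1914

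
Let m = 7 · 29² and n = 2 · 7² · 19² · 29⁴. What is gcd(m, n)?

min exponent per shared prime: 7 · 29² = 5887

5887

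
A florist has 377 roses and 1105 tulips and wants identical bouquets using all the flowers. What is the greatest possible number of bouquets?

13

377 = 13 · 29
1105 = 5 · 13 · 17
Common: 13 = 13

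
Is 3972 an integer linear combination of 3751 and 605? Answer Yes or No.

No

By Bézout, 3751s − 605t = 3972 has integer solutions iff gcd(3751, 605) | 3972.
Euclid: 3751 = 6·605 + 121; 605 = 5·121 + 0. gcd = 121; 3972 mod 121 = 100. No.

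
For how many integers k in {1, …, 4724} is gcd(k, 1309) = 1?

3466

Prime factors of 1309: 7, 11, 17. Count integers ≤ 4724 divisible by none of them.
By inclusion–exclusion: 4724 − ⌊4724/7⌋ − ⌊4724/11⌋ − ⌊4724/17⌋ + ⌊4724/77⌋ + ⌊4724/119⌋ + ⌊4724/187⌋ − ⌊4724/1309⌋ = 3466.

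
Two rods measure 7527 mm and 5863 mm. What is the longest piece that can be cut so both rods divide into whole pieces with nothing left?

13

7527 = 3 · 13 · 193
5863 = 11 · 13 · 41
Common: 13 = 13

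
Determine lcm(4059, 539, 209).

3778929

4059 = 3² · 11 · 41; 539 = 7² · 11; 209 = 11 · 19
lcm takes max exponent of each prime: 3² · 7² · 11 · 19 · 41 = 3778929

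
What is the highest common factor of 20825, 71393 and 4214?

49

gcd(20825, 71393): 71393 = 3·20825 + 8918; 20825 = 2·8918 + 2989; 8918 = 2·2989 + 2940; 2989 = 1·2940 + 49; 2940 = 60·49 + 0 → 49
gcd(49, 4214): 4214 = 86·49 + 0 → 49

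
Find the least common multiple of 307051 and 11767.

3613069117

gcd first: 307051 = 26·11767 + 1109; 11767 = 10·1109 + 677; 1109 = 1·677 + 432; 677 = 1·432 + 245; 432 = 1·245 + 187; 245 = 1·187 + 58; 187 = 3·58 + 13; 58 = 4·13 + 6; 13 = 2·6 + 1; 6 = 6·1 + 0 → gcd = 1
lcm = 307051·11767/gcd = 3613069117/1 = 3613069117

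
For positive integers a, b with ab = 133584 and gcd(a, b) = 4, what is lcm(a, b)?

For any two positive integers, gcd × lcm equals their product. Hence lcm = 133584 / 4 = 33396.

33396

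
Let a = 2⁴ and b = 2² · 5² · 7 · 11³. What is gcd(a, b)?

min exponent per shared prime: 2² = 4

4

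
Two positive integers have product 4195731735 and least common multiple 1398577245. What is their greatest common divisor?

From gcd × lcm = pq: gcd = 4195731735 / 1398577245 = 3.

3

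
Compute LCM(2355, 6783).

5324655

gcd first: 6783 = 2·2355 + 2073; 2355 = 1·2073 + 282; 2073 = 7·282 + 99; 282 = 2·99 + 84; 99 = 1·84 + 15; 84 = 5·15 + 9; 15 = 1·9 + 6; 9 = 1·6 + 3; 6 = 2·3 + 0 → gcd = 3
lcm = 2355·6783/gcd = 15973965/3 = 5324655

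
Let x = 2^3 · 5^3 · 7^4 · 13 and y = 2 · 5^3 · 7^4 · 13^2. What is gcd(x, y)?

min exponent per shared prime: 2 · 5^3 · 7^4 · 13 = 7803250

7803250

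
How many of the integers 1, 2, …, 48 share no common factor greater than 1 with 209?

42

Prime factors of 209: 11, 19. Count integers ≤ 48 divisible by none of them.
By inclusion–exclusion: 48 − ⌊48/11⌋ − ⌊48/19⌋ + ⌊48/209⌋ = 42.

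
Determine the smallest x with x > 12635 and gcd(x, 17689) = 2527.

15162

Multiples of 2527 above 12635: 2527·6, 2527·7, … . Need the cofactor coprime to 17689/2527 = 7.
Checking s = 6, 7, … the first with gcd(s, 7) = 1 is s = 6, giving 15162.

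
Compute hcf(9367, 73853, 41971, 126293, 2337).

19

gcd(9367, 73853): 73853 = 7·9367 + 8284; 9367 = 1·8284 + 1083; 8284 = 7·1083 + 703; 1083 = 1·703 + 380; 703 = 1·380 + 323; 380 = 1·323 + 57; 323 = 5·57 + 38; 57 = 1·38 + 19; 38 = 2·19 + 0 → 19
gcd(19, 41971): 41971 = 2209·19 + 0 → 19
gcd(19, 126293): 126293 = 6647·19 + 0 → 19
gcd(19, 2337): 2337 = 123·19 + 0 → 19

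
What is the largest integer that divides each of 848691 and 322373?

1

Euclid: 848691 = 2·322373 + 203945; 322373 = 1·203945 + 118428; 203945 = 1·118428 + 85517; 118428 = 1·85517 + 32911; 85517 = 2·32911 + 19695; 32911 = 1·19695 + 13216; 19695 = 1·13216 + 6479; 13216 = 2·6479 + 258; 6479 = 25·258 + 29; 258 = 8·29 + 26; 29 = 1·26 + 3; 26 = 8·3 + 2; 3 = 1·2 + 1; 2 = 2·1 + 0. Last nonzero remainder: 1.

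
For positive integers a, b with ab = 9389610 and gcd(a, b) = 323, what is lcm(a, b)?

Since gcd(a,b)·lcm(a,b) = ab, lcm = 9389610/323 = 29070.

29070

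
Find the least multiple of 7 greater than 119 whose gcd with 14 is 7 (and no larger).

gcd(a, 14) = 7 forces 7 | a; write a = 7s. Then gcd(7s, 7·2) = 7·gcd(s, 2), so need gcd(s, 2) = 1.
7s > 119 gives s ≥ 18. The least s ≥ 18 coprime to 2 is 19, so a = 7·19 = 133.

133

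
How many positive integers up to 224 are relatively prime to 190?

85

190 = 2·5·19. Inclusion–exclusion on these primes:
224 − ⌊224/2⌋ − ⌊224/5⌋ − ⌊224/19⌋ + ⌊224/10⌋ + ⌊224/38⌋ + ⌊224/95⌋ − ⌊224/190⌋ = 85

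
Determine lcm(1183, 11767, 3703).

lcm(1183, 11767) = 1183·11767/gcd = 13920361/7 = 1988623
lcm(1988623, 3703) = 1988623·3703/gcd = 7363870969/7 = 1051981567

1051981567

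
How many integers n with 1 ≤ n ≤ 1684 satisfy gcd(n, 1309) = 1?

Prime factors of 1309: 7, 11, 17. Count integers ≤ 1684 divisible by none of them.
By inclusion–exclusion: 1684 − ⌊1684/7⌋ − ⌊1684/11⌋ − ⌊1684/17⌋ + ⌊1684/77⌋ + ⌊1684/119⌋ + ⌊1684/187⌋ − ⌊1684/1309⌋ = 1235.

1235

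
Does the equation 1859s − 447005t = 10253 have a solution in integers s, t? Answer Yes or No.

No

By Bézout, 1859s − 447005t = 10253 has integer solutions iff gcd(1859, 447005) | 10253.
Euclid: 447005 = 240·1859 + 845; 1859 = 2·845 + 169; 845 = 5·169 + 0. gcd = 169; 10253 mod 169 = 113. No.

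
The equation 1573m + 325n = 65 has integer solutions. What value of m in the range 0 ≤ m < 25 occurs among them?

Reduce mod 325: 1573m ≡ 65 (mod 325). With g = gcd(1573, 325) = 13 dividing 65, divide through: 121m ≡ 5 (mod 25).
Since gcd(121, 25) = 1, m ≡ 5·(121)⁻¹ ≡ 5 (mod 25). Smallest non-negative: 5.

5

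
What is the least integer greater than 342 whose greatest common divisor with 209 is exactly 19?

gcd(k, 209) = 19 forces 19 | k; write k = 19s. Then gcd(19s, 19·11) = 19·gcd(s, 11), so need gcd(s, 11) = 1.
19s > 342 gives s ≥ 19. The least s ≥ 19 coprime to 11 is 19, so k = 19·19 = 361.

361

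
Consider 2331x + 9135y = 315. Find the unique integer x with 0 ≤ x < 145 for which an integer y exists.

55

gcd(2331, 9135) = 63 (Euclid: 9135 = 3·2331 + 2142; 2331 = 1·2142 + 189; 2142 = 11·189 + 63; 189 = 3·63 + 0), and 63 | 315.
Extended Euclid: 2331·(-47) + 9135·(12) = 63. Scale by 5: x₀ = -235.
General solution x = x₀ + 145t; reducing mod 145 gives x = 55 (and y = -14).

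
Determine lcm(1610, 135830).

1610 = 2 · 5 · 7 · 23; 135830 = 2 · 5 · 17² · 47
max exponents: 2 · 5 · 7 · 17² · 23 · 47 = 21868630

21868630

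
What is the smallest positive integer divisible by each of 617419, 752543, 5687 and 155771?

lcm(617419, 752543) = 617419·752543/gcd = 464634346517/407 = 1141607731
lcm(1141607731, 5687) = 1141607731·5687/gcd = 6492323166197/11 = 590211196927
lcm(590211196927, 155771) = 590211196927·155771/gcd = 91937788356515717/11 = 8357980759683247

8357980759683247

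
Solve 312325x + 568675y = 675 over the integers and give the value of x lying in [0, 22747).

Reduce mod 568675: 312325x ≡ 675 (mod 568675). With g = gcd(312325, 568675) = 25 dividing 675, divide through: 12493x ≡ 27 (mod 22747).
Since gcd(12493, 22747) = 1, x ≡ 27·(12493)⁻¹ ≡ 1910 (mod 22747). Smallest non-negative: 1910.

1910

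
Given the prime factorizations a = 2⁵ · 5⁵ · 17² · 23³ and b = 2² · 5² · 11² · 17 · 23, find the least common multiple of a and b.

max exponent per prime: 2⁵ · 5⁵ · 11² · 17² · 23³ = 42546782300000

42546782300000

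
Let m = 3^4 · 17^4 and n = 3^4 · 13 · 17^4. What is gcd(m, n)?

6765201

min exponent per shared prime: 3^4 · 17^4 = 6765201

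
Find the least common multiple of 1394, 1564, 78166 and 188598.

817744708572

1394 = 2 · 17 · 41; 1564 = 2² · 17 · 23; 78166 = 2 · 11² · 17 · 19; 188598 = 2 · 3 · 17 · 43²
lcm takes max exponent of each prime: 2² · 3 · 11² · 17 · 19 · 23 · 41 · 43² = 817744708572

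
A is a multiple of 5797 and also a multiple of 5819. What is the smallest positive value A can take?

3066613

gcd first: 5819 = 1·5797 + 22; 5797 = 263·22 + 11; 22 = 2·11 + 0 → gcd = 11
lcm = 5797·5819/gcd = 33732743/11 = 3066613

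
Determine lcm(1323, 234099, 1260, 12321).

1323 = 3³ · 7²; 234099 = 3² · 19 · 37²; 1260 = 2² · 3² · 5 · 7; 12321 = 3² · 37²
lcm takes max exponent of each prime: 2² · 3³ · 5 · 7² · 19 · 37² = 688251060

688251060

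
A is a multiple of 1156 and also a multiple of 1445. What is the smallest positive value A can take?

gcd first: 1445 = 1·1156 + 289; 1156 = 4·289 + 0 → gcd = 289
lcm = 1156·1445/gcd = 1670420/289 = 5780

5780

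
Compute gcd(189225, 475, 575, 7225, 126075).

25

189225 = 3² · 5² · 29²; 475 = 5² · 19; 575 = 5² · 23; 7225 = 5² · 17²; 126075 = 3 · 5² · 41²
gcd takes min exponent of each prime: 5² = 25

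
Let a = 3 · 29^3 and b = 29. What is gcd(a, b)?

min exponent per shared prime: 29 = 29

29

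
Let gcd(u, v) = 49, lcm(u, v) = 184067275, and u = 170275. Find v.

52969

u·v = gcd·lcm = 49·184067275 = 9019296475, so v = 9019296475/170275 = 52969.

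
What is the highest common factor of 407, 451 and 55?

11

407 = 11 · 37; 451 = 11 · 41; 55 = 5 · 11
gcd takes min exponent of each prime: 11 = 11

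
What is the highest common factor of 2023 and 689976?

Euclid: 689976 = 341·2023 + 133; 2023 = 15·133 + 28; 133 = 4·28 + 21; 28 = 1·21 + 7; 21 = 3·7 + 0. Last nonzero remainder: 7.

7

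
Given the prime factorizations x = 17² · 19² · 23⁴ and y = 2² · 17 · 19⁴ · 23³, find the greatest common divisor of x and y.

min exponent per shared prime: 17 · 19² · 23³ = 74668879

74668879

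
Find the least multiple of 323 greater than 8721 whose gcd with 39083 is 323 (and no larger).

9044

gcd(t, 39083) = 323 forces 323 | t; write t = 323s. Then gcd(323s, 323·121) = 323·gcd(s, 121), so need gcd(s, 121) = 1.
323s > 8721 gives s ≥ 28. The least s ≥ 28 coprime to 121 is 28, so t = 323·28 = 9044.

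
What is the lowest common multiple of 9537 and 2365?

2050455

gcd first: 9537 = 4·2365 + 77; 2365 = 30·77 + 55; 77 = 1·55 + 22; 55 = 2·22 + 11; 22 = 2·11 + 0 → gcd = 11
lcm = 9537·2365/gcd = 22555005/11 = 2050455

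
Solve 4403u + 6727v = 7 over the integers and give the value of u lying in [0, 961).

Euclid: 6727 = 1·4403 + 2324; 4403 = 1·2324 + 2079; 2324 = 1·2079 + 245; 2079 = 8·245 + 119; 245 = 2·119 + 7; 119 = 17·7 + 0 → gcd = 7; 7 = 7·1.
Back-substitution yields 4403·(-55) + 6727·(36) = 7, so one solution is u = -55·1 = -55, v = 36·1 = 36.
Solutions in u differ by 6727/7 = 961; the one in [0, 961) is -55 mod 961 = 906.

906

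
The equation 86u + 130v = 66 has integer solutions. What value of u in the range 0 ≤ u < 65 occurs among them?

31

Reduce mod 130: 86u ≡ 66 (mod 130). With g = gcd(86, 130) = 2 dividing 66, divide through: 43u ≡ 33 (mod 65).
Since gcd(43, 65) = 1, u ≡ 33·(43)⁻¹ ≡ 31 (mod 65). Smallest non-negative: 31.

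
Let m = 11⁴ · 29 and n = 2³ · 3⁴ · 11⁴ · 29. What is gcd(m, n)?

424589

min exponent per shared prime: 11⁴ · 29 = 424589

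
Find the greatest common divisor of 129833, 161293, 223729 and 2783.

gcd(129833, 161293): 161293 = 1·129833 + 31460; 129833 = 4·31460 + 3993; 31460 = 7·3993 + 3509; 3993 = 1·3509 + 484; 3509 = 7·484 + 121; 484 = 4·121 + 0 → 121
gcd(121, 223729): 223729 = 1849·121 + 0 → 121
gcd(121, 2783): 2783 = 23·121 + 0 → 121

121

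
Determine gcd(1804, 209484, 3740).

44

gcd(1804, 209484): 209484 = 116·1804 + 220; 1804 = 8·220 + 44; 220 = 5·44 + 0 → 44
gcd(44, 3740): 3740 = 85·44 + 0 → 44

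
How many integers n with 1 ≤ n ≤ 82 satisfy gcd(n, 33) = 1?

50

Prime factors of 33: 3, 11. Count integers ≤ 82 divisible by none of them.
By inclusion–exclusion: 82 − ⌊82/3⌋ − ⌊82/11⌋ + ⌊82/33⌋ = 50.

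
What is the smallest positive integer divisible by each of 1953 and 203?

56637

1953 = 3² · 7 · 31; 203 = 7 · 29
max exponents: 3² · 7 · 29 · 31 = 56637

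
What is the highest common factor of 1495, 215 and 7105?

gcd(1495, 215): 1495 = 6·215 + 205; 215 = 1·205 + 10; 205 = 20·10 + 5; 10 = 2·5 + 0 → 5
gcd(5, 7105): 7105 = 1421·5 + 0 → 5

5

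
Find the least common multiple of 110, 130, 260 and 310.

88660

lcm(110, 130) = 110·130/gcd = 14300/10 = 1430
lcm(1430, 260) = 1430·260/gcd = 371800/130 = 2860
lcm(2860, 310) = 2860·310/gcd = 886600/10 = 88660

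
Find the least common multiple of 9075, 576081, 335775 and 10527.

9075 = 3 · 5² · 11²; 576081 = 3² · 11² · 23²; 335775 = 3 · 5² · 11² · 37; 10527 = 3 · 11² · 29
lcm takes max exponent of each prime: 3² · 5² · 11² · 23² · 29 · 37 = 15453372825

15453372825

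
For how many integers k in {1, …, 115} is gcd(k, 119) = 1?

93

119 = 7·17. Inclusion–exclusion on these primes:
115 − ⌊115/7⌋ − ⌊115/17⌋ + ⌊115/119⌋ = 93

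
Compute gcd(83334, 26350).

83334 = 2 · 3 · 17 · 19 · 43
26350 = 2 · 5² · 17 · 31
Common: 2 · 17 = 34

34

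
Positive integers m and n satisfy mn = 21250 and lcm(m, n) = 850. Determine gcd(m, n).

From gcd × lcm = mn: gcd = 21250 / 850 = 25.

25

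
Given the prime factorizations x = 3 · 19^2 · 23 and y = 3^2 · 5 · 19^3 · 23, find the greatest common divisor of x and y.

min exponent per shared prime: 3 · 19^2 · 23 = 24909

24909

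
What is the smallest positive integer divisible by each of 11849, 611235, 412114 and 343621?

11849 = 17² · 41; 611235 = 3² · 5 · 17² · 47; 412114 = 2 · 17² · 23 · 31; 343621 = 17² · 29 · 41
lcm takes max exponent of each prime: 2 · 3² · 5 · 17² · 23 · 29 · 31 · 41 · 47 = 1036357499790

1036357499790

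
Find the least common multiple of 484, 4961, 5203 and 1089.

7679628

484 = 2² · 11²; 4961 = 11² · 41; 5203 = 11² · 43; 1089 = 3² · 11²
lcm takes max exponent of each prime: 2² · 3² · 11² · 41 · 43 = 7679628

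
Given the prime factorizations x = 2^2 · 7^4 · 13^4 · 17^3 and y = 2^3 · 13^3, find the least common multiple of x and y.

2695270267144

max exponent per prime: 2^3 · 7^4 · 13^4 · 17^3 = 2695270267144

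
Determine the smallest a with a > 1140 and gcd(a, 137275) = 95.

Multiples of 95 above 1140: 95·13, 95·14, … . Need the cofactor coprime to 137275/95 = 1445.
Checking s = 13, 14, … the first with gcd(s, 1445) = 1 is s = 13, giving 1235.

1235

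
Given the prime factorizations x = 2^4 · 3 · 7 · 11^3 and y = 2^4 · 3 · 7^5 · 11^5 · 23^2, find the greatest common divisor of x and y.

447216

min exponent per shared prime: 2^4 · 3 · 7 · 11^3 = 447216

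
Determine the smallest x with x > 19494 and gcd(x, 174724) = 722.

20938

gcd(x, 174724) = 722 forces 722 | x; write x = 722s. Then gcd(722s, 722·242) = 722·gcd(s, 242), so need gcd(s, 242) = 1.
722s > 19494 gives s ≥ 28. The least s ≥ 28 coprime to 242 is 29, so x = 722·29 = 20938.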